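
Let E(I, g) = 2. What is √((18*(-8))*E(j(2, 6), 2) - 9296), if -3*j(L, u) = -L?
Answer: 4*I*√599 ≈ 97.898*I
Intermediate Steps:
j(L, u) = L/3 (j(L, u) = -(-1)*L/3 = L/3)
√((18*(-8))*E(j(2, 6), 2) - 9296) = √((18*(-8))*2 - 9296) = √(-144*2 - 9296) = √(-288 - 9296) = √(-9584) = 4*I*√599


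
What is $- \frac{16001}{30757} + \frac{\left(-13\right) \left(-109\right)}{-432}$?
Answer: $- \frac{50495101}{13287024} \approx -3.8003$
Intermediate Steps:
$- \frac{16001}{30757} + \frac{\left(-13\right) \left(-109\right)}{-432} = \left(-16001\right) \frac{1}{30757} + 1417 \left(- \frac{1}{432}\right) = - \frac{16001}{30757} - \frac{1417}{432} = - \frac{50495101}{13287024}$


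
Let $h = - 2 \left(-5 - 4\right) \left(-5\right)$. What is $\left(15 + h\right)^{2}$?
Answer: $5625$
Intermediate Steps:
$h = -90$ ($h = - 2 \left(-5 - 4\right) \left(-5\right) = \left(-2\right) \left(-9\right) \left(-5\right) = 18 \left(-5\right) = -90$)
$\left(15 + h\right)^{2} = \left(15 - 90\right)^{2} = \left(-75\right)^{2} = 5625$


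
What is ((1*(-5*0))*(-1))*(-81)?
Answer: 0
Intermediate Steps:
((1*(-5*0))*(-1))*(-81) = ((1*0)*(-1))*(-81) = (0*(-1))*(-81) = 0*(-81) = 0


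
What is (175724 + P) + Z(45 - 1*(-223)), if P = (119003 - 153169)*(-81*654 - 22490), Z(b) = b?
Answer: 2578479016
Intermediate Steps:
P = 2578303024 (P = -34166*(-52974 - 22490) = -34166*(-75464) = 2578303024)
(175724 + P) + Z(45 - 1*(-223)) = (175724 + 2578303024) + (45 - 1*(-223)) = 2578478748 + (45 + 223) = 2578478748 + 268 = 2578479016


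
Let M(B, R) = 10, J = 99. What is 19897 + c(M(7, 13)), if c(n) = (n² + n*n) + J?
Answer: 20196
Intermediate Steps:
c(n) = 99 + 2*n² (c(n) = (n² + n*n) + 99 = (n² + n²) + 99 = 2*n² + 99 = 99 + 2*n²)
19897 + c(M(7, 13)) = 19897 + (99 + 2*10²) = 19897 + (99 + 2*100) = 19897 + (99 + 200) = 19897 + 299 = 20196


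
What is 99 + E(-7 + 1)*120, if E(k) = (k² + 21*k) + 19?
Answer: -8421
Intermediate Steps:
E(k) = 19 + k² + 21*k
99 + E(-7 + 1)*120 = 99 + (19 + (-7 + 1)² + 21*(-7 + 1))*120 = 99 + (19 + (-6)² + 21*(-6))*120 = 99 + (19 + 36 - 126)*120 = 99 - 71*120 = 99 - 8520 = -8421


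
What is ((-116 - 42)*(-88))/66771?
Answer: 13904/66771 ≈ 0.20823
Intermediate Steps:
((-116 - 42)*(-88))/66771 = -158*(-88)*(1/66771) = 13904*(1/66771) = 13904/66771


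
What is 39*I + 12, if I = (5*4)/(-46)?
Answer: -114/23 ≈ -4.9565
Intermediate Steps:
I = -10/23 (I = 20*(-1/46) = -10/23 ≈ -0.43478)
39*I + 12 = 39*(-10/23) + 12 = -390/23 + 12 = -114/23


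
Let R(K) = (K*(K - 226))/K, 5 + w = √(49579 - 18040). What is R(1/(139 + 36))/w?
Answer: -39549/1102990 - 39549*√31539/5514950 ≈ -1.3094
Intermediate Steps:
w = -5 + √31539 (w = -5 + √(49579 - 18040) = -5 + √31539 ≈ 172.59)
R(K) = -226 + K (R(K) = (K*(-226 + K))/K = -226 + K)
R(1/(139 + 36))/w = (-226 + 1/(139 + 36))/(-5 + √31539) = (-226 + 1/175)/(-5 + √31539) = -39549/(175*(-5 + √31539))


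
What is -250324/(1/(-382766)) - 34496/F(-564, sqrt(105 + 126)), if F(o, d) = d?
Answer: 95815516184 - 448*sqrt(231)/3 ≈ 9.5815e+10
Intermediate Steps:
-250324/(1/(-382766)) - 34496/F(-564, sqrt(105 + 126)) = -250324/(1/(-382766)) - 34496/sqrt(105 + 126) = -250324/(-1/382766) - 34496*sqrt(231)/231 = -250324*(-382766) - 448*sqrt(231)/3 = 95815516184 - 448*sqrt(231)/3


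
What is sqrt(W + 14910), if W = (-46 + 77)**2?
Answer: sqrt(15871) ≈ 125.98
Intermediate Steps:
W = 961 (W = 31**2 = 961)
sqrt(W + 14910) = sqrt(961 + 14910) = sqrt(15871)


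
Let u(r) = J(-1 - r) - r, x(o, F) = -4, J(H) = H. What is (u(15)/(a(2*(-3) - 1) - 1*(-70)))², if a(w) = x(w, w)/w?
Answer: 47089/244036 ≈ 0.19296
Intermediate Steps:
u(r) = -1 - 2*r (u(r) = (-1 - r) - r = -1 - 2*r)
a(w) = -4/w
(u(15)/(a(2*(-3) - 1) - 1*(-70)))² = ((-1 - 2*15)/(-4/(2*(-3) - 1) - 1*(-70)))² = ((-1 - 30)/(-4/(-6 - 1) + 70))² = (-31/(-4/(-7) + 70))² = (-31/(-4*(-⅐) + 70))² = (-31/(4/7 + 70))² = (-31/494/7)² = (-31*7/494)² = (-217/494)² = 47089/244036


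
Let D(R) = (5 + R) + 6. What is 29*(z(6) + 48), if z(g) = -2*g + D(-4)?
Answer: 1247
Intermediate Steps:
D(R) = 11 + R
z(g) = 7 - 2*g (z(g) = -2*g + (11 - 4) = -2*g + 7 = 7 - 2*g)
29*(z(6) + 48) = 29*((7 - 2*6) + 48) = 29*((7 - 12) + 48) = 29*(-5 + 48) = 29*43 = 1247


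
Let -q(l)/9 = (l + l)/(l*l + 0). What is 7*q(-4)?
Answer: 63/2 ≈ 31.500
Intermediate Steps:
q(l) = -18/l (q(l) = -9*(l + l)/(l*l + 0) = -9*2*l/(l² + 0) = -9*2*l/(l²) = -9*2*l/l² = -18/l)
7*q(-4) = 7*(-18/(-4)) = 7*(-18*(-¼)) = 7*(9/2) = 63/2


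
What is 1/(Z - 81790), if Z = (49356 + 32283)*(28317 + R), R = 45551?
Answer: 1/6030427862 ≈ 1.6583e-10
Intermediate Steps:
Z = 6030509652 (Z = (49356 + 32283)*(28317 + 45551) = 81639*73868 = 6030509652)
1/(Z - 81790) = 1/(6030509652 - 81790) = 1/6030427862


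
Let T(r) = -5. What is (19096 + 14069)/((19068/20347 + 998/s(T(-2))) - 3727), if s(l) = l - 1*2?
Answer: -524850865/61222857 ≈ -8.5728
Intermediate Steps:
s(l) = -2 + l (s(l) = l - 2 = -2 + l)
(19096 + 14069)/((19068/20347 + 998/s(T(-2))) - 3727) = (19096 + 14069)/((19068/20347 + 998/(-2 - 5)) - 3727) = 33165/((19068*(1/20347) + 998/(-7)) - 3727) = 33165/((19068/20347 + 998*(-1/7)) - 3727) = 33165/((19068/20347 - 998/7) - 3727) = 33165/(-20172830/142429 - 3727) = 33165/(-551005713/142429) = 33165*(-142429/551005713) = -524850865/61222857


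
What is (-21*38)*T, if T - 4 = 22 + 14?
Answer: -31920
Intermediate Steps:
T = 40 (T = 4 + (22 + 14) = 4 + 36 = 40)
(-21*38)*T = -21*38*40 = -798*40 = -31920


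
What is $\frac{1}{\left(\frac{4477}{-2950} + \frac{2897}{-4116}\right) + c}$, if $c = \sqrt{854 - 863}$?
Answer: $- \frac{81879353285100}{513616479691081} - \frac{110574765630000 i}{513616479691081} \approx -0.15942 - 0.21529 i$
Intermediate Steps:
$c = 3 i$ ($c = \sqrt{-9} = 3 i \approx 3.0 i$)
$\frac{1}{\left(\frac{4477}{-2950} + \frac{2897}{-4116}\right) + c} = \frac{1}{\left(\frac{4477}{-2950} + \frac{2897}{-4116}\right) + 3 i} = \frac{1}{\left(4477 \left(- \frac{1}{2950}\right) + 2897 \left(- \frac{1}{4116}\right)\right) + 3 i} = \frac{1}{\left(- \frac{4477}{2950} - \frac{2897}{4116}\right) + 3 i} = \frac{1}{- \frac{13486741}{6071100} + 3 i} = \frac{36858255210000 \left(- \frac{13486741}{6071100} - 3 i\right)}{513616479691081}$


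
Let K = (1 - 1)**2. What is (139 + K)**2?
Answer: 19321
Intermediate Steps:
K = 0 (K = 0**2 = 0)
(139 + K)**2 = (139 + 0)**2 = 139**2 = 19321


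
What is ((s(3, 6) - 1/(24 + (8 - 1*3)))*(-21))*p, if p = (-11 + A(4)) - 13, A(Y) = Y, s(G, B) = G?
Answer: 36120/29 ≈ 1245.5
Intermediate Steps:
p = -20 (p = (-11 + 4) - 13 = -7 - 13 = -20)
((s(3, 6) - 1/(24 + (8 - 1*3)))*(-21))*p = ((3 - 1/(24 + (8 - 1*3)))*(-21))*(-20) = ((3 - 1/(24 + (8 - 3)))*(-21))*(-20) = ((3 - 1/(24 + 5))*(-21))*(-20) = ((3 - 1/29)*(-21))*(-20) = ((86/29)*(-21))*(-20) = -1806/29*(-20) = 36120/29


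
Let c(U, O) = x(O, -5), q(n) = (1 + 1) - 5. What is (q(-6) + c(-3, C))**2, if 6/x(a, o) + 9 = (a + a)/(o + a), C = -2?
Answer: 47961/3481 ≈ 13.778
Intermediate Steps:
x(a, o) = 6/(-9 + 2*a/(a + o)) (x(a, o) = 6/(-9 + (a + a)/(o + a)) = 6/(-9 + (2*a)/(a + o)) = 6/(-9 + 2*a/(a + o)))
q(n) = -3 (q(n) = 2 - 5 = -3)
c(U, O) = 6*(5 - O)/(-45 + 7*O) (c(U, O) = 6*(-O - 1*(-5))/(7*O + 9*(-5)) = 6*(-O + 5)/(7*O - 45) = 6*(5 - O)/(-45 + 7*O))
(q(-6) + c(-3, C))**2 = (-3 + 6*(5 - 1*(-2))/(-45 + 7*(-2)))**2 = (-3 + 6*(5 + 2)/(-45 - 14))**2 = (-3 + 6*7/(-59))**2 = (-3 + 6*(-1/59)*7)**2 = (-3 - 42/59)**2 = (-219/59)**2 = 47961/3481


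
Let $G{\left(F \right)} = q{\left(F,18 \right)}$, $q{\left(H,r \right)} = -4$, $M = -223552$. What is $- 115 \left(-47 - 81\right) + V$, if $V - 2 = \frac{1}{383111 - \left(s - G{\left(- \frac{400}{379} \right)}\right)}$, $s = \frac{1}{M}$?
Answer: $\frac{1260855915772482}{85644336065} \approx 14722.0$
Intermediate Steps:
$s = - \frac{1}{223552}$ ($s = \frac{1}{-223552} = - \frac{1}{223552} \approx -4.4732 \cdot 10^{-6}$)
$G{\left(F \right)} = -4$
$V = \frac{171288895682}{85644336065}$ ($V = 2 + \frac{1}{383111 - \frac{894207}{223552}} = 2 + \frac{1}{\frac{85644336065}{223552}} = 2 + \frac{223552}{85644336065} = \frac{171288895682}{85644336065} \approx 2.0$)
$- 115 \left(-47 - 81\right) + V = - 115 \left(-47 - 81\right) + \frac{171288895682}{85644336065} = \left(-115\right) \left(-128\right) + \frac{171288895682}{85644336065} = 14720 + \frac{171288895682}{85644336065} = \frac{1260855915772482}{85644336065}$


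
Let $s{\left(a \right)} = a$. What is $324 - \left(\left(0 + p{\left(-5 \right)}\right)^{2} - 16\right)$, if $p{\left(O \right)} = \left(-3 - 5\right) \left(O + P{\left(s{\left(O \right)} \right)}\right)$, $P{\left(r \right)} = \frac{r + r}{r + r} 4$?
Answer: $276$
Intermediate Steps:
$P{\left(r \right)} = 4$ ($P{\left(r \right)} = \frac{2 r}{2 r} 4 = 2 r \frac{1}{2 r} 4 = 1 \cdot 4 = 4$)
$p{\left(O \right)} = -32 - 8 O$ ($p{\left(O \right)} = \left(-3 - 5\right) \left(O + 4\right) = - 8 \left(4 + O\right) = -32 - 8 O$)
$324 - \left(\left(0 + p{\left(-5 \right)}\right)^{2} - 16\right) = 324 - \left(\left(0 - -8\right)^{2} - 16\right) = 324 - \left(\left(0 + \left(-32 + 40\right)\right)^{2} - 16\right) = 324 - \left(\left(0 + 8\right)^{2} - 16\right) = 324 - \left(8^{2} - 16\right) = 324 - \left(64 - 16\right) = 324 - 48 = 276$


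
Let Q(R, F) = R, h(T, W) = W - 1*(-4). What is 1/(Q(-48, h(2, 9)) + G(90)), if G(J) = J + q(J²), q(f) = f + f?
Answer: 1/16242 ≈ 6.1569e-5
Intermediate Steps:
h(T, W) = 4 + W (h(T, W) = W + 4 = 4 + W)
q(f) = 2*f
G(J) = J + 2*J²
1/(Q(-48, h(2, 9)) + G(90)) = 1/(-48 + 90*(1 + 2*90)) = 1/(-48 + 90*(1 + 180)) = 1/(-48 + 90*181) = 1/(-48 + 16290) = 1/16242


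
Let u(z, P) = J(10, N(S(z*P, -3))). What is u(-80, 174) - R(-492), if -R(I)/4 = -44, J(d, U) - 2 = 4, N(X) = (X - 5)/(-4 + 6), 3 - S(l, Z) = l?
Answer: -170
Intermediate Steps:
S(l, Z) = 3 - l
N(X) = -5/2 + X/2 (N(X) = (-5 + X)/2 = (-5 + X)*(½) = -5/2 + X/2)
J(d, U) = 6 (J(d, U) = 2 + 4 = 6)
R(I) = 176 (R(I) = -4*(-44) = 176)
u(z, P) = 6
u(-80, 174) - R(-492) = 6 - 1*176 = 6 - 176 = -170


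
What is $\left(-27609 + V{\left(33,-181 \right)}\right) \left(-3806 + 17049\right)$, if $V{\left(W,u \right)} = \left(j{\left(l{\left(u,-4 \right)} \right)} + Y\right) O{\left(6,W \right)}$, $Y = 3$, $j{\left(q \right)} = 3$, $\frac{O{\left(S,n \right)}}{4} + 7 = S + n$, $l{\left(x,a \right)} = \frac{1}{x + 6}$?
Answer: $-355455363$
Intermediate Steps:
$l{\left(x,a \right)} = \frac{1}{6 + x}$
$O{\left(S,n \right)} = -28 + 4 S + 4 n$ ($O{\left(S,n \right)} = -28 + 4 \left(S + n\right) = -28 + \left(4 S + 4 n\right) = -28 + 4 S + 4 n$)
$V{\left(W,u \right)} = -24 + 24 W$ ($V{\left(W,u \right)} = \left(3 + 3\right) \left(-28 + 4 \cdot 6 + 4 W\right) = 6 \left(-28 + 24 + 4 W\right) = 6 \left(-4 + 4 W\right) = -24 + 24 W$)
$\left(-27609 + V{\left(33,-181 \right)}\right) \left(-3806 + 17049\right) = \left(-27609 + \left(-24 + 24 \cdot 33\right)\right) \left(-3806 + 17049\right) = \left(-27609 + \left(-24 + 792\right)\right) 13243 = \left(-27609 + 768\right) 13243 = \left(-26841\right) 13243 = -355455363$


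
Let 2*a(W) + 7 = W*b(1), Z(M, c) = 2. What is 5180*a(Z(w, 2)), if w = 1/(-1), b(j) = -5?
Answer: -44030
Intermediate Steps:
w = -1 (w = 1*(-1) = -1)
a(W) = -7/2 - 5*W/2 (a(W) = -7/2 + (W*(-5))/2 = -7/2 + (-5*W)/2 = -7/2 - 5*W/2)
5180*a(Z(w, 2)) = 5180*(-7/2 - 5/2*2) = 5180*(-7/2 - 5) = 5180*(-17/2) = -44030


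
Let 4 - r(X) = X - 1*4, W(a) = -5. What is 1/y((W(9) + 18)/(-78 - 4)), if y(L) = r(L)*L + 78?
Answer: 6724/515775 ≈ 0.013037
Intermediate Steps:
r(X) = 8 - X (r(X) = 4 - (X - 1*4) = 4 - (X - 4) = 4 - (-4 + X) = 4 + (4 - X) = 8 - X)
y(L) = 78 + L*(8 - L) (y(L) = (8 - L)*L + 78 = L*(8 - L) + 78 = 78 + L*(8 - L))
1/y((W(9) + 18)/(-78 - 4)) = 1/(78 - (-5 + 18)/(-78 - 4)*(-8 + (-5 + 18)/(-78 - 4))) = 1/(78 - 13/(-82)*(-8 + 13/(-82))) = 1/(78 - 13*(-1/82)*(-8 + 13*(-1/82))) = 1/(78 - 1*(-13/82)*(-8 - 13/82)) = 1/(78 - 1*(-13/82)*(-669/82)) = 1/(78 - 8697/6724) = 1/(515775/6724) = 6724/515775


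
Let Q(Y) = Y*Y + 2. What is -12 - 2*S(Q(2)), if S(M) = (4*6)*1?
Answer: -60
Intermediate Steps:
Q(Y) = 2 + Y² (Q(Y) = Y² + 2 = 2 + Y²)
S(M) = 24 (S(M) = 24*1 = 24)
-12 - 2*S(Q(2)) = -12 - 2*24 = -12 - 48 = -60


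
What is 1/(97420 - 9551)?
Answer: 1/87869 ≈ 1.1381e-5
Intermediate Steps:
1/(97420 - 9551) = 1/87869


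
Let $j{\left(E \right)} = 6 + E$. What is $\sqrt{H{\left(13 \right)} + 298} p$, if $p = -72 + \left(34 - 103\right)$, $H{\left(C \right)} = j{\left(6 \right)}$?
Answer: $- 141 \sqrt{310} \approx -2482.6$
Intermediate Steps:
$H{\left(C \right)} = 12$ ($H{\left(C \right)} = 6 + 6 = 12$)
$p = -141$ ($p = -72 + \left(34 - 103\right) = -72 - 69 = -141$)
$\sqrt{H{\left(13 \right)} + 298} p = \sqrt{12 + 298} \left(-141\right) = \sqrt{310} \left(-141\right) = - 141 \sqrt{310}$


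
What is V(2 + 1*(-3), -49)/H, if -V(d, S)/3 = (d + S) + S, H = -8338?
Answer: -27/758 ≈ -0.035620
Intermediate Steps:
V(d, S) = -6*S - 3*d (V(d, S) = -3*((d + S) + S) = -3*((S + d) + S) = -3*(d + 2*S) = -6*S - 3*d)
V(2 + 1*(-3), -49)/H = (-6*(-49) - 3*(2 + 1*(-3)))/(-8338) = (294 - 3*(2 - 3))*(-1/8338) = (294 - 3*(-1))*(-1/8338) = (294 + 3)*(-1/8338) = 297*(-1/8338) = -27/758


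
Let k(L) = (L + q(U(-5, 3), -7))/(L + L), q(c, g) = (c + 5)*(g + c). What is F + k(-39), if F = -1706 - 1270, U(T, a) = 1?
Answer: -77351/26 ≈ -2975.0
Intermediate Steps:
q(c, g) = (5 + c)*(c + g)
k(L) = (-36 + L)/(2*L) (k(L) = (L + (1² + 5*1 + 5*(-7) + 1*(-7)))/(L + L) = (L + (1 + 5 - 35 - 7))/((2*L)) = (L - 36)*(1/(2*L)) = (-36 + L)*(1/(2*L)) = (-36 + L)/(2*L))
F = -2976
F + k(-39) = -2976 + (½)*(-36 - 39)/(-39) = -2976 + (½)*(-1/39)*(-75) = -2976 + 25/26 = -77351/26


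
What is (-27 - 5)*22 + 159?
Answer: -545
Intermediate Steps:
(-27 - 5)*22 + 159 = -32*22 + 159 = -704 + 159 = -545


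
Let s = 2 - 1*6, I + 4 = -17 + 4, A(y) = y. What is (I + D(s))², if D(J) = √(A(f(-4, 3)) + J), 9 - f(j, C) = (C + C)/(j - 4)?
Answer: (34 - √23)²/4 ≈ 213.22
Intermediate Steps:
f(j, C) = 9 - 2*C/(-4 + j) (f(j, C) = 9 - (C + C)/(j - 4) = 9 - 2*C/(-4 + j))
I = -17 (I = -4 + (-17 + 4) = -4 - 13 = -17)
s = -4 (s = 2 - 6 = -4)
D(J) = √(39/4 + J) (D(J) = √((-36 - 2*3 + 9*(-4))/(-4 - 4) + J) = √((-36 - 6 - 36)/(-8) + J) = √(-⅛*(-78) + J) = √(39/4 + J))
(I + D(s))² = (-17 + √(39 + 4*(-4))/2)² = (-17 + √(39 - 16)/2)² = (-17 + √23/2)²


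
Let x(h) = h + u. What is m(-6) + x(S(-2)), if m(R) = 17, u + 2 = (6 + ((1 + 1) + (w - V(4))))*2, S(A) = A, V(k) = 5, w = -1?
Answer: 17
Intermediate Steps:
u = 2 (u = -2 + (6 + ((1 + 1) + (-1 - 1*5)))*2 = -2 + (6 + (2 + (-1 - 5)))*2 = -2 + (6 + (2 - 6))*2 = -2 + (6 - 4)*2 = -2 + 2*2 = -2 + 4 = 2)
x(h) = 2 + h (x(h) = h + 2 = 2 + h)
m(-6) + x(S(-2)) = 17 + (2 - 2) = 17 + 0 = 17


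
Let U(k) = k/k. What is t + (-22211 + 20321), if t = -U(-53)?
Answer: -1891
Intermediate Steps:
U(k) = 1
t = -1 (t = -1*1 = -1)
t + (-22211 + 20321) = -1 + (-22211 + 20321) = -1 - 1890 = -1891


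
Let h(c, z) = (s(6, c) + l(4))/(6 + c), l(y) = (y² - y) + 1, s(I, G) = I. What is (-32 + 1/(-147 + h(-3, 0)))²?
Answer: 182439049/178084 ≈ 1024.5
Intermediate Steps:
l(y) = 1 + y² - y
h(c, z) = 19/(6 + c) (h(c, z) = (6 + (1 + 4² - 1*4))/(6 + c) = (6 + (1 + 16 - 4))/(6 + c) = (6 + 13)/(6 + c) = 19/(6 + c))
(-32 + 1/(-147 + h(-3, 0)))² = (-32 + 1/(-147 + 19/(6 - 3)))² = (-32 + 1/(-147 + 19/3))² = (-32 + 1/(-422/3))² = (-32 - 3/422)² = (-13507/422)² = 182439049/178084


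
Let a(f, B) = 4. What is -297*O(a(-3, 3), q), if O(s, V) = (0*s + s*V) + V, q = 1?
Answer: -1485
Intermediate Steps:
O(s, V) = V + V*s (O(s, V) = (0 + V*s) + V = V*s + V = V + V*s)
-297*O(a(-3, 3), q) = -297*(1 + 4) = -297*5 = -1485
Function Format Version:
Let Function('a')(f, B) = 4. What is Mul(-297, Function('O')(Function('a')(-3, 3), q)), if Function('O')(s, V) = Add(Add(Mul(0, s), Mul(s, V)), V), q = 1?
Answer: -1485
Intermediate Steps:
Function('O')(s, V) = Add(V, Mul(V, s)) (Function('O')(s, V) = Add(Add(0, Mul(V, s)), V) = Add(Mul(V, s), V) = Add(V, Mul(V, s)))
Mul(-297, Function('O')(Function('a')(-3, 3), q)) = Mul(-297, Mul(1, Add(1, 4))) = Mul(-297, Mul(1, 5)) = Mul(-297, 5) = -1485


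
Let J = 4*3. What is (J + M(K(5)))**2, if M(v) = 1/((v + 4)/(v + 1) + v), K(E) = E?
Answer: 24964/169 ≈ 147.72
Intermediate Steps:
J = 12
M(v) = 1/(v + (4 + v)/(1 + v)) (M(v) = 1/((4 + v)/(1 + v) + v) = 1/(v + (4 + v)/(1 + v)))
(J + M(K(5)))**2 = (12 + (1 + 5)/(4 + 5**2 + 2*5))**2 = (12 + 6/(4 + 25 + 10))**2 = (12 + 6/39)**2 = (12 + (1/39)*6)**2 = (12 + 2/13)**2 = (158/13)**2 = 24964/169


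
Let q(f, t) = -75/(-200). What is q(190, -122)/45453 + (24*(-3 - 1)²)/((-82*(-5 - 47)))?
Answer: 5818517/64603864 ≈ 0.090065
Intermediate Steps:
q(f, t) = 3/8 (q(f, t) = -75*(-1/200) = 3/8)
q(190, -122)/45453 + (24*(-3 - 1)²)/((-82*(-5 - 47))) = (3/8)/45453 + (24*(-3 - 1)²)/((-82*(-5 - 47))) = (3/8)*(1/45453) + (24*(-4)²)/((-82*(-52))) = 1/121208 + (24*16)/4264 = 1/121208 + 384*(1/4264) = 1/121208 + 48/533 = 5818517/64603864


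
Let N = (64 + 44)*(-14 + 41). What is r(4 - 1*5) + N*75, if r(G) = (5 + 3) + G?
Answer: 218707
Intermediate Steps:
N = 2916 (N = 108*27 = 2916)
r(G) = 8 + G
r(4 - 1*5) + N*75 = (8 + (4 - 1*5)) + 2916*75 = (8 + (4 - 5)) + 218700 = (8 - 1) + 218700 = 7 + 218700 = 218707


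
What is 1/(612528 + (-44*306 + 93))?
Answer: 1/599157 ≈ 1.6690e-6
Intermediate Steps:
1/(612528 + (-44*306 + 93)) = 1/(612528 + (-13464 + 93)) = 1/(612528 - 13371) = 1/599157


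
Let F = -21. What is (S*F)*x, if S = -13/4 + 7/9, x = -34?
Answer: -10591/6 ≈ -1765.2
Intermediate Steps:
S = -89/36 (S = -13*¼ + 7*(⅑) = -13/4 + 7/9 = -89/36 ≈ -2.4722)
(S*F)*x = -89/36*(-21)*(-34) = (623/12)*(-34) = -10591/6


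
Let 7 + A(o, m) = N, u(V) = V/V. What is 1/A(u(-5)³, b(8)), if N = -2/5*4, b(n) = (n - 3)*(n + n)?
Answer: -5/43 ≈ -0.11628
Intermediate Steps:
u(V) = 1
b(n) = 2*n*(-3 + n) (b(n) = (-3 + n)*(2*n) = 2*n*(-3 + n))
N = -8/5 (N = -2*⅕*4 = -⅖*4 = -8/5 ≈ -1.6000)
A(o, m) = -43/5 (A(o, m) = -7 - 8/5 = -43/5)
1/A(u(-5)³, b(8)) = 1/(-43/5) = -5/43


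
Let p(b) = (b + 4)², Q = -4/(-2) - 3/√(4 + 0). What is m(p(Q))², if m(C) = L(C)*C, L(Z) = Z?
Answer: 43046721/256 ≈ 1.6815e+5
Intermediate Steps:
Q = ½ (Q = -4*(-½) - 3/(√4) = 2 - 3/2 = ½ ≈ 0.50000)
p(b) = (4 + b)²
m(C) = C² (m(C) = C*C = C²)
m(p(Q))² = (((4 + ½)²)²)² = (((9/2)²)²)² = ((81/4)²)² = (6561/16)² = 43046721/256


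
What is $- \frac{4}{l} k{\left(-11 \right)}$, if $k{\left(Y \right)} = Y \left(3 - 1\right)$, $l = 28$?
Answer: $\frac{22}{7} \approx 3.1429$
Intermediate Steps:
$k{\left(Y \right)} = 2 Y$ ($k{\left(Y \right)} = Y 2 = 2 Y$)
$- \frac{4}{l} k{\left(-11 \right)} = - \frac{4}{28} \cdot 2 \left(-11\right) = \left(-4\right) \frac{1}{28} \left(-22\right) = \left(- \frac{1}{7}\right) \left(-22\right) = \frac{22}{7}$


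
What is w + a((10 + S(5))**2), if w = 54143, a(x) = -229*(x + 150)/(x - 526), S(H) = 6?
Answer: 7355792/135 ≈ 54487.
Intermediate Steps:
a(x) = -229*(150 + x)/(-526 + x)
w + a((10 + S(5))**2) = 54143 + 229*(-150 - (10 + 6)**2)/(-526 + (10 + 6)**2) = 54143 + 229*(-150 - 1*16**2)/(-526 + 16**2) = 54143 + 229*(-150 - 1*256)/(-526 + 256) = 54143 + 229*(-150 - 256)/(-270) = 54143 + 229*(-1/270)*(-406) = 54143 + 46487/135 = 7355792/135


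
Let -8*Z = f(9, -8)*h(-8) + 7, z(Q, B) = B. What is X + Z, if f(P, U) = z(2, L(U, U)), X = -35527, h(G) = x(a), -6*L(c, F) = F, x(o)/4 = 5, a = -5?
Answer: -852749/24 ≈ -35531.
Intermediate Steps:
x(o) = 20 (x(o) = 4*5 = 20)
L(c, F) = -F/6
h(G) = 20
f(P, U) = -U/6
Z = -101/24 (Z = -(-⅙*(-8)*20 + 7)/8 = -((4/3)*20 + 7)/8 = -(80/3 + 7)/8 = -⅛*101/3 = -101/24 ≈ -4.2083)
X + Z = -35527 - 101/24 = -852749/24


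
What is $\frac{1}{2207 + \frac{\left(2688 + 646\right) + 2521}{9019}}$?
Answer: $\frac{9019}{19910788} \approx 0.00045297$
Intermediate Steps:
$\frac{1}{2207 + \frac{\left(2688 + 646\right) + 2521}{9019}} = \frac{1}{2207 + \left(3334 + 2521\right) \frac{1}{9019}} = \frac{1}{2207 + 5855 \cdot \frac{1}{9019}} = \frac{1}{2207 + \frac{5855}{9019}} = \frac{1}{\frac{19910788}{9019}} = \frac{9019}{19910788}$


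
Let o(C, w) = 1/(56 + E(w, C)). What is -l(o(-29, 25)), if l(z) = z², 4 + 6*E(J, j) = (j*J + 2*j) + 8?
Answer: -36/196249 ≈ -0.00018344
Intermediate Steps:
E(J, j) = ⅔ + j/3 + J*j/6 (E(J, j) = -⅔ + ((j*J + 2*j) + 8)/6 = -⅔ + ((J*j + 2*j) + 8)/6 = -⅔ + ((2*j + J*j) + 8)/6 = -⅔ + (8 + 2*j + J*j)/6 = -⅔ + (4/3 + j/3 + J*j/6) = ⅔ + j/3 + J*j/6)
o(C, w) = 1/(170/3 + C/3 + C*w/6) (o(C, w) = 1/(56 + (⅔ + C/3 + w*C/6)) = 1/(56 + (⅔ + C/3 + C*w/6)) = 1/(170/3 + C/3 + C*w/6))
-l(o(-29, 25)) = -(6/(340 + 2*(-29) - 29*25))² = -(6/(340 - 58 - 725))² = -(6/(-443))² = -(6*(-1/443))² = -(-6/443)² = -1*36/196249 = -36/196249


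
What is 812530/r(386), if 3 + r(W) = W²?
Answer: 812530/148993 ≈ 5.4535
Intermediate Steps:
r(W) = -3 + W²
812530/r(386) = 812530/(-3 + 386²) = 812530/(-3 + 148996) = 812530/148993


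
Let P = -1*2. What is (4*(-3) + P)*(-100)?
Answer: 1400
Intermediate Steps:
P = -2
(4*(-3) + P)*(-100) = (4*(-3) - 2)*(-100) = (-12 - 2)*(-100) = -14*(-100) = 1400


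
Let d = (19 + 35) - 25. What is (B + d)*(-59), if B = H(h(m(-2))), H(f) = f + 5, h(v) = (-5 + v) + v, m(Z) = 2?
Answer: -1947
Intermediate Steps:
h(v) = -5 + 2*v
H(f) = 5 + f
B = 4 (B = 5 + (-5 + 2*2) = 5 + (-5 + 4) = 5 - 1 = 4)
d = 29 (d = 54 - 25 = 29)
(B + d)*(-59) = (4 + 29)*(-59) = 33*(-59) = -1947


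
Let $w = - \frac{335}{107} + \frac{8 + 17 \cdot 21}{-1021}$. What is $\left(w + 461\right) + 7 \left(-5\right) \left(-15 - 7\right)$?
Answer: $\frac{134101967}{109247} \approx 1227.5$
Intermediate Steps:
$w = - \frac{381090}{109247}$ ($w = \left(-335\right) \frac{1}{107} + \left(8 + 357\right) \left(- \frac{1}{1021}\right) = - \frac{335}{107} + 365 \left(- \frac{1}{1021}\right) = - \frac{335}{107} - \frac{365}{1021} = - \frac{381090}{109247} \approx -3.4883$)
$\left(w + 461\right) + 7 \left(-5\right) \left(-15 - 7\right) = \left(- \frac{381090}{109247} + 461\right) + 7 \left(-5\right) \left(-15 - 7\right) = \frac{49981777}{109247} - -770 = \frac{49981777}{109247} + 770 = \frac{134101967}{109247}$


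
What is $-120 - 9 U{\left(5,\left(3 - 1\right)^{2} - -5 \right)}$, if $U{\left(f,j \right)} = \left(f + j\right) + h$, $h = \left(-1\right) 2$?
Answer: $-228$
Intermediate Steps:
$h = -2$
$U{\left(f,j \right)} = -2 + f + j$ ($U{\left(f,j \right)} = \left(f + j\right) - 2 = -2 + f + j$)
$-120 - 9 U{\left(5,\left(3 - 1\right)^{2} - -5 \right)} = -120 - 9 \left(-2 + 5 + \left(\left(3 - 1\right)^{2} - -5\right)\right) = -120 - 9 \left(-2 + 5 + \left(2^{2} + 5\right)\right) = -120 - 9 \left(-2 + 5 + \left(4 + 5\right)\right) = -120 - 9 \left(-2 + 5 + 9\right) = -120 - 108 = -228$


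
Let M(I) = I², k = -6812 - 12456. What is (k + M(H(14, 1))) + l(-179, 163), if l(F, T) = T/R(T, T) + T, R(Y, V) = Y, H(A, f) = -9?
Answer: -19023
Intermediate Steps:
k = -19268
l(F, T) = 1 + T (l(F, T) = T/T + T = 1 + T)
(k + M(H(14, 1))) + l(-179, 163) = (-19268 + (-9)²) + (1 + 163) = (-19268 + 81) + 164 = -19187 + 164 = -19023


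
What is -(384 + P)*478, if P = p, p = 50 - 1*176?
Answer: -123324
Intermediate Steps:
p = -126 (p = 50 - 176 = -126)
P = -126
-(384 + P)*478 = -(384 - 126)*478 = -258*478 = -1*123324 = -123324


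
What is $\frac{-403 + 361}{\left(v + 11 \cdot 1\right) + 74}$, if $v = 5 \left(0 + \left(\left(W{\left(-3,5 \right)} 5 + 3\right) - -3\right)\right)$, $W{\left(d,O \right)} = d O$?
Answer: $\frac{21}{130} \approx 0.16154$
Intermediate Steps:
$W{\left(d,O \right)} = O d$
$v = -345$ ($v = 5 \left(0 + \left(\left(5 \left(-3\right) 5 + 3\right) - -3\right)\right) = 5 \left(0 + \left(\left(\left(-15\right) 5 + 3\right) + 3\right)\right) = 5 \left(0 + \left(\left(-75 + 3\right) + 3\right)\right) = 5 \left(0 + \left(-72 + 3\right)\right) = 5 \left(0 - 69\right) = 5 \left(-69\right) = -345$)
$\frac{-403 + 361}{\left(v + 11 \cdot 1\right) + 74} = \frac{-403 + 361}{\left(-345 + 11 \cdot 1\right) + 74} = - \frac{42}{\left(-345 + 11\right) + 74} = - \frac{42}{-334 + 74} = - \frac{42}{-260} = \left(-42\right) \left(- \frac{1}{260}\right) = \frac{21}{130}$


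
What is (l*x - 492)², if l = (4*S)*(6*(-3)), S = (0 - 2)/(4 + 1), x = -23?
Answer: 33315984/25 ≈ 1.3326e+6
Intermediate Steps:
S = -⅖ (S = -2/5 = -2*⅕ = -⅖ ≈ -0.40000)
l = 144/5 (l = (4*(-⅖))*(6*(-3)) = -8/5*(-18) = 144/5 ≈ 28.800)
(l*x - 492)² = ((144/5)*(-23) - 492)² = (-3312/5 - 492)² = (-5772/5)² = 33315984/25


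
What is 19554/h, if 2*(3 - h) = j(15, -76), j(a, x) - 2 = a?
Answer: -39108/11 ≈ -3555.3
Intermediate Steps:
j(a, x) = 2 + a
h = -11/2 (h = 3 - (2 + 15)/2 = 3 - 1/2*17 = 3 - 17/2 = -11/2 ≈ -5.5000)
19554/h = 19554/(-11/2) = 19554*(-2/11) = -39108/11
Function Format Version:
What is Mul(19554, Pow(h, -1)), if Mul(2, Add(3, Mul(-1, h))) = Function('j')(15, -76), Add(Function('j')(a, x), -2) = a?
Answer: Rational(-39108, 11) ≈ -3555.3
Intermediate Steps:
Function('j')(a, x) = Add(2, a)
h = Rational(-11, 2) (h = Add(3, Mul(Rational(-1, 2), Add(2, 15))) = Add(3, Mul(Rational(-1, 2), 17)) = Add(3, Rational(-17, 2)) = Rational(-11, 2) ≈ -5.5000)
Mul(19554, Pow(h, -1)) = Mul(19554, Pow(Rational(-11, 2), -1)) = Mul(19554, Rational(-2, 11)) = Rational(-39108, 11)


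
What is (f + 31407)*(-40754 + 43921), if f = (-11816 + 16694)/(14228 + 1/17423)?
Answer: 24657330343053003/247894445 ≈ 9.9467e+7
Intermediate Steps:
f = 84989394/247894445 (f = 4878/(14228 + 1/17423) = 4878/(247894445/17423) = 4878*(17423/247894445) = 84989394/247894445 ≈ 0.34284)
(f + 31407)*(-40754 + 43921) = (84989394/247894445 + 31407)*(-40754 + 43921) = (7785705823509/247894445)*3167 = 24657330343053003/247894445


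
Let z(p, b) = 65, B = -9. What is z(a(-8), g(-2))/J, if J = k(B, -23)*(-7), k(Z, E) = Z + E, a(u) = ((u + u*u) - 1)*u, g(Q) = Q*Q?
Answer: 65/224 ≈ 0.29018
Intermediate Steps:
g(Q) = Q²
a(u) = u*(-1 + u + u²) (a(u) = ((u + u²) - 1)*u = (-1 + u + u²)*u = u*(-1 + u + u²))
k(Z, E) = E + Z
J = 224 (J = (-23 - 9)*(-7) = -32*(-7) = 224)
z(a(-8), g(-2))/J = 65/224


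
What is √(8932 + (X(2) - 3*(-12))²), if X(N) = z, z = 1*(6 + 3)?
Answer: √10957 ≈ 104.68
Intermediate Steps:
z = 9 (z = 1*9 = 9)
X(N) = 9
√(8932 + (X(2) - 3*(-12))²) = √(8932 + (9 - 3*(-12))²) = √(8932 + (9 + 36)²) = √(8932 + 45²) = √(8932 + 2025) = √10957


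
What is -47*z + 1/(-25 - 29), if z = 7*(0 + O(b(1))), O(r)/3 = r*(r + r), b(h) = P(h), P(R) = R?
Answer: -106597/54 ≈ -1974.0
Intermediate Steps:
b(h) = h
O(r) = 6*r² (O(r) = 3*(r*(r + r)) = 3*(r*(2*r)) = 3*(2*r²) = 6*r²)
z = 42 (z = 7*(0 + 6*1²) = 7*(0 + 6*1) = 7*(0 + 6) = 7*6 = 42)
-47*z + 1/(-25 - 29) = -47*42 + 1/(-25 - 29) = -1974 + 1/(-54) = -1974 - 1/54 = -106597/54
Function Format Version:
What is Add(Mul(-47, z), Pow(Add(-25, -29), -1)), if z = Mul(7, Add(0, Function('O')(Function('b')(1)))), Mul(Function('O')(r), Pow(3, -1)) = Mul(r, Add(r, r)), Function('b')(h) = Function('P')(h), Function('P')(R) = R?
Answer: Rational(-106597, 54) ≈ -1974.0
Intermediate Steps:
Function('b')(h) = h
Function('O')(r) = Mul(6, Pow(r, 2)) (Function('O')(r) = Mul(3, Mul(r, Add(r, r))) = Mul(3, Mul(r, Mul(2, r))) = Mul(3, Mul(2, Pow(r, 2))) = Mul(6, Pow(r, 2)))
z = 42 (z = Mul(7, Add(0, Mul(6, Pow(1, 2)))) = Mul(7, Add(0, Mul(6, 1))) = Mul(7, Add(0, 6)) = Mul(7, 6) = 42)
Add(Mul(-47, z), Pow(Add(-25, -29), -1)) = Add(Mul(-47, 42), Pow(Add(-25, -29), -1)) = Add(-1974, Pow(-54, -1)) = Add(-1974, Rational(-1, 54)) = Rational(-106597, 54)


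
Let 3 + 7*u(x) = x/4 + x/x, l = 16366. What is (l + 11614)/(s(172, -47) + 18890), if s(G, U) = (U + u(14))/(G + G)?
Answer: 26950336/18194717 ≈ 1.4812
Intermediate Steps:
u(x) = -2/7 + x/28 (u(x) = -3/7 + (x/4 + x/x)/7 = -3/7 + (x*(¼) + 1)/7 = -3/7 + (x/4 + 1)/7 = -3/7 + (1 + x/4)/7 = -3/7 + (⅐ + x/28) = -2/7 + x/28)
s(G, U) = (3/14 + U)/(2*G) (s(G, U) = (U + (-2/7 + (1/28)*14))/(G + G) = (U + (-2/7 + ½))/((2*G)) = (U + 3/14)*(1/(2*G)) = (3/14 + U)*(1/(2*G)) = (3/14 + U)/(2*G))
(l + 11614)/(s(172, -47) + 18890) = (16366 + 11614)/((1/28)*(3 + 14*(-47))/172 + 18890) = 27980/((1/28)*(1/172)*(3 - 658) + 18890) = 27980/((1/28)*(1/172)*(-655) + 18890) = 27980/(-655/4816 + 18890) = 27980/(90973585/4816) = 27980*(4816/90973585) = 26950336/18194717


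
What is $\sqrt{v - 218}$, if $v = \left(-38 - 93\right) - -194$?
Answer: $i \sqrt{155} \approx 12.45 i$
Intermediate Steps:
$v = 63$ ($v = -131 + 194 = 63$)
$\sqrt{v - 218} = \sqrt{63 - 218} = \sqrt{-155} = i \sqrt{155}$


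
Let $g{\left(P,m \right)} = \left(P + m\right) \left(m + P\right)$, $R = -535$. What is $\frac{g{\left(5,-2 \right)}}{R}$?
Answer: $- \frac{9}{535} \approx -0.016822$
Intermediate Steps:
$g{\left(P,m \right)} = \left(P + m\right)^{2}$ ($g{\left(P,m \right)} = \left(P + m\right) \left(P + m\right) = \left(P + m\right)^{2}$)
$\frac{g{\left(5,-2 \right)}}{R} = \frac{\left(5 - 2\right)^{2}}{-535} = 3^{2} \left(- \frac{1}{535}\right) = 9 \left(- \frac{1}{535}\right) = - \frac{9}{535}$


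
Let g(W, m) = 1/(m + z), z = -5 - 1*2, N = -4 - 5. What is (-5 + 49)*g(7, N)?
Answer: -11/4 ≈ -2.7500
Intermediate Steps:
N = -9
z = -7 (z = -5 - 2 = -7)
g(W, m) = 1/(-7 + m) (g(W, m) = 1/(m - 7) = 1/(-7 + m))
(-5 + 49)*g(7, N) = (-5 + 49)/(-7 - 9) = 44/(-16) = 44*(-1/16) = -11/4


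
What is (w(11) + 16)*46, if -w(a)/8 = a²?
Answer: -43792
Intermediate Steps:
w(a) = -8*a²
(w(11) + 16)*46 = (-8*11² + 16)*46 = (-8*121 + 16)*46 = (-968 + 16)*46 = -952*46 = -43792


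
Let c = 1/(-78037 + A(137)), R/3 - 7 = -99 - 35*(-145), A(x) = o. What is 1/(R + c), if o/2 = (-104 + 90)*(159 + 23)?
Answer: 83133/1242755216 ≈ 6.6894e-5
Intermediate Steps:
o = -5096 (o = 2*((-104 + 90)*(159 + 23)) = 2*(-14*182) = 2*(-2548) = -5096)
A(x) = -5096
R = 14949 (R = 21 + 3*(-99 - 35*(-145)) = 21 + 3*(-99 + 5075) = 21 + 3*4976 = 21 + 14928 = 14949)
c = -1/83133 (c = 1/(-78037 - 5096) = 1/(-83133) = -1/83133 ≈ -1.2029e-5)
1/(R + c) = 1/(14949 - 1/83133) = 1/(1242755216/83133) = 83133/1242755216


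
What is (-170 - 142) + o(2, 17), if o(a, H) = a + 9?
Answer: -301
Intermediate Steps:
o(a, H) = 9 + a
(-170 - 142) + o(2, 17) = (-170 - 142) + (9 + 2) = -312 + 11 = -301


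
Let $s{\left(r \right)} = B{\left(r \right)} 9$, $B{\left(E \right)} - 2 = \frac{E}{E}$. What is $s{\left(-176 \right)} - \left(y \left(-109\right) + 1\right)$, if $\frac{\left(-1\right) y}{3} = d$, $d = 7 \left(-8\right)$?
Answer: $18338$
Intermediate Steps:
$d = -56$
$y = 168$ ($y = \left(-3\right) \left(-56\right) = 168$)
$B{\left(E \right)} = 3$ ($B{\left(E \right)} = 2 + \frac{E}{E} = 2 + 1 = 3$)
$s{\left(r \right)} = 27$ ($s{\left(r \right)} = 3 \cdot 9 = 27$)
$s{\left(-176 \right)} - \left(y \left(-109\right) + 1\right) = 27 - \left(168 \left(-109\right) + 1\right) = 27 - \left(-18312 + 1\right) = 27 - -18311 = 27 + 18311 = 18338$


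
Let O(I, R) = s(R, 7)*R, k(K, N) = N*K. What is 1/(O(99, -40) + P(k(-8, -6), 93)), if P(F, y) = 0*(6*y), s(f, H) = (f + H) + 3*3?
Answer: 1/960 ≈ 0.0010417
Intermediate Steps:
k(K, N) = K*N
s(f, H) = 9 + H + f (s(f, H) = (H + f) + 9 = 9 + H + f)
P(F, y) = 0
O(I, R) = R*(16 + R) (O(I, R) = (9 + 7 + R)*R = (16 + R)*R = R*(16 + R))
1/(O(99, -40) + P(k(-8, -6), 93)) = 1/(-40*(16 - 40) + 0) = 1/(-40*(-24) + 0) = 1/(960 + 0) = 1/960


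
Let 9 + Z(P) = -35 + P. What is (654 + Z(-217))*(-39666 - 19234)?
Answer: -23147700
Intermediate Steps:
Z(P) = -44 + P (Z(P) = -9 + (-35 + P) = -44 + P)
(654 + Z(-217))*(-39666 - 19234) = (654 + (-44 - 217))*(-39666 - 19234) = (654 - 261)*(-58900) = 393*(-58900) = -23147700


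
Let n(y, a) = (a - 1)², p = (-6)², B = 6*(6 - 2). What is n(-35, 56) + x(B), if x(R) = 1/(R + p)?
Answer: 181501/60 ≈ 3025.0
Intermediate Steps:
B = 24 (B = 6*4 = 24)
p = 36
n(y, a) = (-1 + a)²
x(R) = 1/(36 + R) (x(R) = 1/(R + 36) = 1/(36 + R))
n(-35, 56) + x(B) = (-1 + 56)² + 1/(36 + 24) = 55² + 1/60 = 3025 + 1/60 = 181501/60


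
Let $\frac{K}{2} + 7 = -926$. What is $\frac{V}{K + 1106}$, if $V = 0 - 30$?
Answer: $\frac{3}{76} \approx 0.039474$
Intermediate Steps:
$K = -1866$ ($K = -14 + 2 \left(-926\right) = -14 - 1852 = -1866$)
$V = -30$
$\frac{V}{K + 1106} = - \frac{30}{-1866 + 1106} = - \frac{30}{-760} = \left(-30\right) \left(- \frac{1}{760}\right) = \frac{3}{76}$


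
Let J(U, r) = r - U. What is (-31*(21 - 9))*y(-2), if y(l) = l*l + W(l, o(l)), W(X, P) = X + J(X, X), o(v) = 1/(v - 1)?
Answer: -744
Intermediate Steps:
o(v) = 1/(-1 + v)
W(X, P) = X (W(X, P) = X + (X - X) = X + 0 = X)
y(l) = l + l**2 (y(l) = l*l + l = l**2 + l = l + l**2)
(-31*(21 - 9))*y(-2) = (-31*(21 - 9))*(-2*(1 - 2)) = (-31*12)*(-2*(-1)) = -372*2 = -744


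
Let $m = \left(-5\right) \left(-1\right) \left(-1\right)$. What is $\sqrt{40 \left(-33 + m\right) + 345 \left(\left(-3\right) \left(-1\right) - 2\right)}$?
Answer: $5 i \sqrt{47} \approx 34.278 i$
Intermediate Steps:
$m = -5$ ($m = 5 \left(-1\right) = -5$)
$\sqrt{40 \left(-33 + m\right) + 345 \left(\left(-3\right) \left(-1\right) - 2\right)} = \sqrt{40 \left(-33 - 5\right) + 345 \left(\left(-3\right) \left(-1\right) - 2\right)} = \sqrt{40 \left(-38\right) + 345 \left(3 - 2\right)} = \sqrt{-1520 + 345 \cdot 1} = \sqrt{-1520 + 345} = \sqrt{-1175} = 5 i \sqrt{47}$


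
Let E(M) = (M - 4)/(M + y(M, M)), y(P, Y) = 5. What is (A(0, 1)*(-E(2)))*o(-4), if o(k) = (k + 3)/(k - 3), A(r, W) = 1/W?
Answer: 2/49 ≈ 0.040816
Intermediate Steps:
o(k) = (3 + k)/(-3 + k)
E(M) = (-4 + M)/(5 + M) (E(M) = (M - 4)/(M + 5) = (-4 + M)/(5 + M))
(A(0, 1)*(-E(2)))*o(-4) = ((-(-4 + 2)/(5 + 2))/1)*((3 - 4)/(-3 - 4)) = (1*(-(-2)/7))*(-1/(-7)) = (1*(-(-2)/7))*(-⅐*(-1)) = (1*(-1*(-2/7)))*(⅐) = (1*(2/7))*(⅐) = (2/7)*(⅐) = 2/49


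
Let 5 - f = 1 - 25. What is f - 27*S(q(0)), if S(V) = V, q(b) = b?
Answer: 29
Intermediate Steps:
f = 29 (f = 5 - (1 - 25) = 5 - 1*(-24) = 5 + 24 = 29)
f - 27*S(q(0)) = 29 - 27*0 = 29 + 0 = 29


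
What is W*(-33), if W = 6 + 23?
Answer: -957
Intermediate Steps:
W = 29
W*(-33) = 29*(-33) = -957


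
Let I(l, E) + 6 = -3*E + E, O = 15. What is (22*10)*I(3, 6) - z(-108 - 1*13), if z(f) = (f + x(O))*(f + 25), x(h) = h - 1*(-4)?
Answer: -13752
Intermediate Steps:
x(h) = 4 + h (x(h) = h + 4 = 4 + h)
I(l, E) = -6 - 2*E (I(l, E) = -6 + (-3*E + E) = -6 - 2*E)
z(f) = (19 + f)*(25 + f) (z(f) = (f + (4 + 15))*(f + 25) = (f + 19)*(25 + f) = (19 + f)*(25 + f))
(22*10)*I(3, 6) - z(-108 - 1*13) = (22*10)*(-6 - 2*6) - (475 + (-108 - 1*13)**2 + 44*(-108 - 1*13)) = 220*(-6 - 12) - (475 + (-108 - 13)**2 + 44*(-108 - 13)) = 220*(-18) - (475 + (-121)**2 + 44*(-121)) = -3960 - (475 + 14641 - 5324) = -3960 - 1*9792 = -3960 - 9792 = -13752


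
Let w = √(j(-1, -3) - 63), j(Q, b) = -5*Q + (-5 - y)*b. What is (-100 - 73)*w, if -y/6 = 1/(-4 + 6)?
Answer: -346*I*√13 ≈ -1247.5*I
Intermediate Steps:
y = -3 (y = -6/(-4 + 6) = -6/2 = -6*½ = -3)
j(Q, b) = -5*Q - 2*b (j(Q, b) = -5*Q + (-5 - 1*(-3))*b = -5*Q + (-5 + 3)*b = -5*Q - 2*b)
w = 2*I*√13 (w = √((-5*(-1) - 2*(-3)) - 63) = √((5 + 6) - 63) = √(11 - 63) = √(-52) = 2*I*√13 ≈ 7.2111*I)
(-100 - 73)*w = (-100 - 73)*(2*I*√13) = -346*I*√13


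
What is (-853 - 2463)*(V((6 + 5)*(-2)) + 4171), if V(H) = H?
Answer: -13758084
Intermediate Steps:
(-853 - 2463)*(V((6 + 5)*(-2)) + 4171) = (-853 - 2463)*((6 + 5)*(-2) + 4171) = -3316*(11*(-2) + 4171) = -3316*(-22 + 4171) = -3316*4149 = -13758084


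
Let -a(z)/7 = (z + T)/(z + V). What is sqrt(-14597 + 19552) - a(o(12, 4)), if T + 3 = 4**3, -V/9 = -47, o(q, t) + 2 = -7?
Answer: 182/207 + sqrt(4955) ≈ 71.271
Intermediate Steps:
o(q, t) = -9 (o(q, t) = -2 - 7 = -9)
V = 423 (V = -9*(-47) = 423)
T = 61 (T = -3 + 4**3 = -3 + 64 = 61)
a(z) = -7*(61 + z)/(423 + z) (a(z) = -7*(z + 61)/(z + 423) = -7*(61 + z)/(423 + z))
sqrt(-14597 + 19552) - a(o(12, 4)) = sqrt(-14597 + 19552) - 7*(-61 - 1*(-9))/(423 - 9) = sqrt(4955) - 7*(-61 + 9)/414 = sqrt(4955) - 7*(-52)/414 = sqrt(4955) - 1*(-182/207) = sqrt(4955) + 182/207 = 182/207 + sqrt(4955)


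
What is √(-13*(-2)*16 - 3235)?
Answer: I*√2819 ≈ 53.094*I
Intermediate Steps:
√(-13*(-2)*16 - 3235) = √(26*16 - 3235) = √(416 - 3235) = √(-2819) = I*√2819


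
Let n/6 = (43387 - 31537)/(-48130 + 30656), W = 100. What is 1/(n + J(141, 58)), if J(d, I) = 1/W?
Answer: -873700/3546263 ≈ -0.24637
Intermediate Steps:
n = -35550/8737 (n = 6*((43387 - 31537)/(-48130 + 30656)) = 6*(11850/(-17474)) = 6*(11850*(-1/17474)) = 6*(-5925/8737) = -35550/8737 ≈ -4.0689)
J(d, I) = 1/100
1/(n + J(141, 58)) = 1/(-35550/8737 + 1/100) = 1/(-3546263/873700) = -873700/3546263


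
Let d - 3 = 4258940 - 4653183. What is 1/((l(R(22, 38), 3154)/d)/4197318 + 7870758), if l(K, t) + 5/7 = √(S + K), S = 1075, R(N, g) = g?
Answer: 66002103478382736702035005392000/519486583969308751987925945382529878193 + 5067673860480*√1113/519486583969308751987925945382529878193 ≈ 1.2705e-7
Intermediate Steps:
l(K, t) = -5/7 + √(1075 + K)
d = -394240 (d = 3 + (4258940 - 4653183) = 3 - 394243 = -394240)
1/((l(R(22, 38), 3154)/d)/4197318 + 7870758) = 1/(((-5/7 + √(1075 + 38))/(-394240))/4197318 + 7870758) = 1/(((-5/7 + √1113)*(-1/394240))*(1/4197318) + 7870758) = 1/((1/551936 - √1113/394240)*(1/4197318) + 7870758) = 1/((1/2316650907648 - √1113/1654750648320) + 7870758) = 1/(18233798664577757185/2316650907648 - √1113/1654750648320)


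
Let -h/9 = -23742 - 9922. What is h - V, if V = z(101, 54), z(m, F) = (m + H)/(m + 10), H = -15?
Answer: 33630250/111 ≈ 3.0298e+5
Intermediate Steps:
z(m, F) = (-15 + m)/(10 + m) (z(m, F) = (m - 15)/(m + 10) = (-15 + m)/(10 + m))
V = 86/111 (V = (-15 + 101)/(10 + 101) = 86/111 ≈ 0.77477)
h = 302976 (h = -9*(-23742 - 9922) = -9*(-33664) = 302976)
h - V = 302976 - 1*86/111 = 302976 - 86/111 = 33630250/111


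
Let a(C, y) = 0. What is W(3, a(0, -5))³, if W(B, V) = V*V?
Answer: 0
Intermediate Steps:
W(B, V) = V²
W(3, a(0, -5))³ = (0²)³ = 0³ = 0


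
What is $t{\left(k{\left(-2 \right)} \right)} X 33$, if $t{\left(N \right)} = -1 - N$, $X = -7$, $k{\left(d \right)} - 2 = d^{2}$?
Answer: $1617$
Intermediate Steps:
$k{\left(d \right)} = 2 + d^{2}$
$t{\left(k{\left(-2 \right)} \right)} X 33 = \left(-1 - \left(2 + \left(-2\right)^{2}\right)\right) \left(-7\right) 33 = \left(-1 - \left(2 + 4\right)\right) \left(-7\right) 33 = \left(-1 - 6\right) \left(-7\right) 33 = \left(-7\right) \left(-7\right) 33 = 49 \cdot 33 = 1617$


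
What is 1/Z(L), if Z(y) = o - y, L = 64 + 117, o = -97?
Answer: -1/278 ≈ -0.0035971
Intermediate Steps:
L = 181
Z(y) = -97 - y
1/Z(L) = 1/(-97 - 1*181) = 1/(-97 - 181) = 1/(-278) = -1/278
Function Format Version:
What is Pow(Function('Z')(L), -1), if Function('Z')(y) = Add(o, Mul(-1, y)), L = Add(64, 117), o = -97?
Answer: Rational(-1, 278) ≈ -0.0035971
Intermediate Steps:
L = 181
Function('Z')(y) = Add(-97, Mul(-1, y))
Pow(Function('Z')(L), -1) = Pow(Add(-97, Mul(-1, 181)), -1) = Pow(Add(-97, -181), -1) = Pow(-278, -1) = Rational(-1, 278)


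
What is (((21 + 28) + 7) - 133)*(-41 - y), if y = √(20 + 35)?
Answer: 3157 + 77*√55 ≈ 3728.0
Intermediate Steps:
y = √55 ≈ 7.4162
(((21 + 28) + 7) - 133)*(-41 - y) = (((21 + 28) + 7) - 133)*(-41 - √55) = ((49 + 7) - 133)*(-41 - √55) = (56 - 133)*(-41 - √55) = -77*(-41 - √55) = 3157 + 77*√55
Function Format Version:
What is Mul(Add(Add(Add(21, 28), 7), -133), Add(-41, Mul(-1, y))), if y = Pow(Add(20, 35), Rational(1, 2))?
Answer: Add(3157, Mul(77, Pow(55, Rational(1, 2)))) ≈ 3728.0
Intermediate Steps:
y = Pow(55, Rational(1, 2)) ≈ 7.4162
Mul(Add(Add(Add(21, 28), 7), -133), Add(-41, Mul(-1, y))) = Mul(Add(Add(Add(21, 28), 7), -133), Add(-41, Mul(-1, Pow(55, Rational(1, 2))))) = Mul(Add(Add(49, 7), -133), Add(-41, Mul(-1, Pow(55, Rational(1, 2))))) = Mul(Add(56, -133), Add(-41, Mul(-1, Pow(55, Rational(1, 2))))) = Mul(-77, Add(-41, Mul(-1, Pow(55, Rational(1, 2))))) = Add(3157, Mul(77, Pow(55, Rational(1, 2))))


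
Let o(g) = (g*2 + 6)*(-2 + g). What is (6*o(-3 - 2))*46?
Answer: 7728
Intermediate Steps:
o(g) = (-2 + g)*(6 + 2*g) (o(g) = (2*g + 6)*(-2 + g) = (6 + 2*g)*(-2 + g) = (-2 + g)*(6 + 2*g))
(6*o(-3 - 2))*46 = (6*(-12 + 2*(-3 - 2) + 2*(-3 - 2)**2))*46 = (6*(-12 + 2*(-5) + 2*(-5)**2))*46 = (6*(-12 - 10 + 2*25))*46 = (6*(-12 - 10 + 50))*46 = (6*28)*46 = 168*46 = 7728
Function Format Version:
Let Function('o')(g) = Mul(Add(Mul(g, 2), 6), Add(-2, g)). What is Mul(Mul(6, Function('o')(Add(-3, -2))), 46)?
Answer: 7728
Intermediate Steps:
Function('o')(g) = Mul(Add(-2, g), Add(6, Mul(2, g))) (Function('o')(g) = Mul(Add(Mul(2, g), 6), Add(-2, g)) = Mul(Add(6, Mul(2, g)), Add(-2, g)) = Mul(Add(-2, g), Add(6, Mul(2, g))))
Mul(Mul(6, Function('o')(Add(-3, -2))), 46) = Mul(Mul(6, Add(-12, Mul(2, Add(-3, -2)), Mul(2, Pow(Add(-3, -2), 2)))), 46) = Mul(Mul(6, Add(-12, Mul(2, -5), Mul(2, Pow(-5, 2)))), 46) = Mul(Mul(6, Add(-12, -10, Mul(2, 25))), 46) = Mul(Mul(6, Add(-12, -10, 50)), 46) = Mul(Mul(6, 28), 46) = Mul(168, 46) = 7728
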